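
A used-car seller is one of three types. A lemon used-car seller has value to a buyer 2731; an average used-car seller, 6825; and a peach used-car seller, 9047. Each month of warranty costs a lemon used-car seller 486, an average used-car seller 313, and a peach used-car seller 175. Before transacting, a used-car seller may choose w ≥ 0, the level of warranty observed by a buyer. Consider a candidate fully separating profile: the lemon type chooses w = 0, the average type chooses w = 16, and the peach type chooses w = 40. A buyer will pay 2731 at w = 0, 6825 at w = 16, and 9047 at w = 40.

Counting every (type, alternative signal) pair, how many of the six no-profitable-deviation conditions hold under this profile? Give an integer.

3

Average (own payoff 6825 − 313×16 = 1817): to w=0 gives 2731 → profitable ✗; to w=40 gives 9047 − 313×40 = -3473 → no gain ✓.
Lemon (own payoff 2731): to w=16 gives 6825 − 486×16 = -951 → no gain ✓; to w=40 gives 9047 − 486×40 = -10393 → no gain ✓.
Peach (own payoff 9047 − 175×40 = 2047): to w=0 gives 2731 → profitable ✗; to w=16 gives 6825 − 175×16 = 4025 → profitable ✗.
3 of the 6 constraints hold; not an equilibrium.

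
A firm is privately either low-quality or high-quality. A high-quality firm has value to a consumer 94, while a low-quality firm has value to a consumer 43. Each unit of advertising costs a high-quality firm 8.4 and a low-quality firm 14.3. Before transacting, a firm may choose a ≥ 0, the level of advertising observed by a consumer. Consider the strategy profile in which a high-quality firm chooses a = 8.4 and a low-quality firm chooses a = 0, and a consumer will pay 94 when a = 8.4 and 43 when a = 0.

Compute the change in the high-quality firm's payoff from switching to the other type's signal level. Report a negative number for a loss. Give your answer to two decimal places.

19.56

Playing a = 8.4 the high-quality firm receives 94 − 8.4 × 8.4 = 23.44.
Deviating to a = 0 yields 43 instead.
Gain from deviating: 43 − 23.44 = 19.56.
The gain is positive, so the high-quality type's incentive-compatibility constraint is violated — this profile is not a separating equilibrium.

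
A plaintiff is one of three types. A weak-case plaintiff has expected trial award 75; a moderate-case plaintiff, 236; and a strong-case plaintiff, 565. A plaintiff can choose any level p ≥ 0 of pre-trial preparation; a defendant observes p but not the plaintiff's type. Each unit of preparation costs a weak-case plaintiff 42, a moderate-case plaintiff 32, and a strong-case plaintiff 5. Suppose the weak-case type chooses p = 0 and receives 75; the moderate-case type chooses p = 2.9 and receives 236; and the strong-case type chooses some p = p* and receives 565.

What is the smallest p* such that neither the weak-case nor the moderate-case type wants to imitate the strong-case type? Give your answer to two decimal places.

13.18

Moderate-case type (on-path payoff 236 − 32×2.9 = 143.2) won't mimic when 143.2 ≥ 565 − 32·p*, i.e. p* ≥ 13.18.
Weak-case type (on-path payoff 75) won't mimic when 75 ≥ 565 − 42·p*, i.e. p* ≥ 11.67.
Both must hold, so p* = max(11.67, 13.18) = 13.18. The moderate-case type's constraint binds.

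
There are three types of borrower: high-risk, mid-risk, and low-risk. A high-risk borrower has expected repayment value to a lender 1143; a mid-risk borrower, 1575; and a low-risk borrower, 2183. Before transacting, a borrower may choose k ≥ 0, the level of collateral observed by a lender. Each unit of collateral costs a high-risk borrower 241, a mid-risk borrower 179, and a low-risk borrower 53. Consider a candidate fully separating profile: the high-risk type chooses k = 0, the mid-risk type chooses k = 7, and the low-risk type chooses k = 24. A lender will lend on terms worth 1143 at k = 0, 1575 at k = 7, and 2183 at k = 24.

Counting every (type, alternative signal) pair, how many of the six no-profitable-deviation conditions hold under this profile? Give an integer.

Low-risk (own payoff 2183 − 53×24 = 911): to k=0 gives 1143 → profitable ✗; to k=7 gives 1575 − 53×7 = 1204 → profitable ✗.
Mid-risk (own payoff 1575 − 179×7 = 322): to k=0 gives 1143 → profitable ✗; to k=24 gives 2183 − 179×24 = -2113 → no gain ✓.
High-risk (own payoff 1143): to k=7 gives 1575 − 241×7 = -112 → no gain ✓; to k=24 gives 2183 − 241×24 = -3601 → no gain ✓.
3 of the 6 constraints hold; not an equilibrium.

3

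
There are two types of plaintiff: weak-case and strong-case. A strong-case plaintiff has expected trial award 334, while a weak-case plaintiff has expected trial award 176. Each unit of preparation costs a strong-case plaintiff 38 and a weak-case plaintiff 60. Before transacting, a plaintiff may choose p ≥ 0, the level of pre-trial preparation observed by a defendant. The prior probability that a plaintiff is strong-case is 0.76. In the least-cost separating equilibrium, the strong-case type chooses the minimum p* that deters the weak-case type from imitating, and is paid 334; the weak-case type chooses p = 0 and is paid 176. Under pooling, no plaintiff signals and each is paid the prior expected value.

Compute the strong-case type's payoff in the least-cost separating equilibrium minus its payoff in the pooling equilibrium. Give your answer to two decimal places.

-62.15

Least-cost separating signal: p* solves 176 = 334 − 60·p*, so p* = (334 − 176)/60 ≈ 2.6333.
Strong-case type's separating payoff: 334 − 38 × p* = 334 − 38 × (334 − 176)/60 = 334 − 6004/60 ≈ 233.9333.
Pooling payoff: 0.76 × 334 + 0.24 × 176 = 296.08.
Difference: 233.9333 − 296.08 = -62.1467, i.e. -62.15 to two decimal places.
The strong-case type would prefer the pooling outcome.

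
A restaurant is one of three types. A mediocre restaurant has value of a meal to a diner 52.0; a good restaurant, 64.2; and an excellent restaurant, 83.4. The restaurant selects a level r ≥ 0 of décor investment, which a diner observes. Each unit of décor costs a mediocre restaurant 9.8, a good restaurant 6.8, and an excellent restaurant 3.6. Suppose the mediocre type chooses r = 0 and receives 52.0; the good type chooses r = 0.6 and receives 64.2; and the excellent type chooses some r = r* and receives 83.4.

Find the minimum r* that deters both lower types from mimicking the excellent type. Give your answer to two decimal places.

Mediocre type (on-path payoff 52.0) won't mimic when 52.0 ≥ 83.4 − 9.8·r*, i.e. r* ≥ 3.20.
Good type (on-path payoff 64.2 − 6.8×0.6 = 60.12) won't mimic when 60.12 ≥ 83.4 − 6.8·r*, i.e. r* ≥ 3.42.
Both must hold, so r* = max(3.20, 3.42) = 3.42. The good type's constraint binds.

3.42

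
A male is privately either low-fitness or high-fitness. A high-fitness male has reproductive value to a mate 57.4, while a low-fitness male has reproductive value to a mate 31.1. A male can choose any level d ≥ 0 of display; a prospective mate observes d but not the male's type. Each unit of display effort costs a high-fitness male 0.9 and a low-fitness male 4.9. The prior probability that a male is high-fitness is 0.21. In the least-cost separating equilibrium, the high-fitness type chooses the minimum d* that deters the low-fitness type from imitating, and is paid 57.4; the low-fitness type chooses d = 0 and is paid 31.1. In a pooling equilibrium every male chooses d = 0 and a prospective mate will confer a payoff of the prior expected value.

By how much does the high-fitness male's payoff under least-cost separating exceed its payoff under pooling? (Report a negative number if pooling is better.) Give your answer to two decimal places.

15.95

Least-cost separating signal: d* solves 31.1 = 57.4 − 4.9·d*, so d* = (57.4 − 31.1)/4.9 ≈ 5.3673.
High-fitness type's separating payoff: 57.4 − 0.9 × d* = 57.4 − 0.9 × (57.4 − 31.1)/4.9 = 57.4 − 23.67/4.9 ≈ 52.5694.
Pooling payoff: 0.21 × 57.4 + 0.79 × 31.1 = 36.623.
Difference: 52.5694 − 36.623 = 15.9464, i.e. 15.95 to two decimal places.
The high-fitness type prefers to separate.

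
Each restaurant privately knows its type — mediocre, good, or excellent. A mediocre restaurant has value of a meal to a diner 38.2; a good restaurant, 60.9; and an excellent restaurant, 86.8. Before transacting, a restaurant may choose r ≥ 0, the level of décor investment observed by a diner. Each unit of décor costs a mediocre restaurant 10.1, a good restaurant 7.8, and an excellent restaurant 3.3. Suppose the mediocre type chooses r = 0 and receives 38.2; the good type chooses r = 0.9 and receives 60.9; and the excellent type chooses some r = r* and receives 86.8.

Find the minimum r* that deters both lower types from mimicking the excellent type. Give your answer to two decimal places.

4.81

Mediocre type (on-path payoff 38.2) won't mimic when 38.2 ≥ 86.8 − 10.1·r*, i.e. r* ≥ 4.81.
Good type (on-path payoff 60.9 − 7.8×0.9 = 53.88) won't mimic when 53.88 ≥ 86.8 − 7.8·r*, i.e. r* ≥ 4.22.
Both must hold, so r* = max(4.81, 4.22) = 4.81. The mediocre type's constraint binds.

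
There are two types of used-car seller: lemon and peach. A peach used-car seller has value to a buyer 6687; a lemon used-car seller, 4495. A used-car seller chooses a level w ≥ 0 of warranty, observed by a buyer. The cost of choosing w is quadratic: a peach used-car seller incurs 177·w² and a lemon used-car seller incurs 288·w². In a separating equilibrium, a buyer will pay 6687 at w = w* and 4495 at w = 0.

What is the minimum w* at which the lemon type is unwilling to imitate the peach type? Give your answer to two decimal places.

The lemon type at w = 0 receives 4495; imitating at w* yields 6687 − 288·w*².
Indifference: 4495 = 6687 − 288·w*², so w*² = (6687 − 4495) / 288 ≈ 7.6111.
w* = √7.6111 ≈ 2.76.

2.76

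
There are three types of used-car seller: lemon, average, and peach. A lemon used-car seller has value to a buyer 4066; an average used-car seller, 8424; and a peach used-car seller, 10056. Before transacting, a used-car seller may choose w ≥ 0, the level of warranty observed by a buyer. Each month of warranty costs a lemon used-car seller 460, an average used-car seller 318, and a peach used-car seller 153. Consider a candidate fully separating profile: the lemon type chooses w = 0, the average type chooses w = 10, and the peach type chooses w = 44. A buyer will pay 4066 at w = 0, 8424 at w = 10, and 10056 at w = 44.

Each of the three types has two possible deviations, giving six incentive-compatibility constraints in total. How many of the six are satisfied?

4

Average (own payoff 8424 − 318×10 = 5244): to w=0 gives 4066 → no gain ✓; to w=44 gives 10056 − 318×44 = -3936 → no gain ✓.
Peach (own payoff 10056 − 153×44 = 3324): to w=0 gives 4066 → profitable ✗; to w=10 gives 8424 − 153×10 = 6894 → profitable ✗.
Lemon (own payoff 4066): to w=10 gives 8424 − 460×10 = 3824 → no gain ✓; to w=44 gives 10056 − 460×44 = -10184 → no gain ✓.
4 of the 6 constraints hold; not an equilibrium.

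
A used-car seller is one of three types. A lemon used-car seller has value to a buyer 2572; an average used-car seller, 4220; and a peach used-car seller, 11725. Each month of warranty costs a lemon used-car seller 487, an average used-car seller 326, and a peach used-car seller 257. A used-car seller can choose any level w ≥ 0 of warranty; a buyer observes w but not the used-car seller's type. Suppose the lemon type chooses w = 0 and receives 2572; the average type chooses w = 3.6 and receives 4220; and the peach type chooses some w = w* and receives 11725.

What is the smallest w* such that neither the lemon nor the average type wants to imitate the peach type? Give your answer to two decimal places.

26.62

Lemon type (on-path payoff 2572) won't mimic when 2572 ≥ 11725 − 487·w*, i.e. w* ≥ 18.79.
Average type (on-path payoff 4220 − 326×3.6 = 3046.4) won't mimic when 3046.4 ≥ 11725 − 326·w*, i.e. w* ≥ 26.62.
Both must hold, so w* = max(18.79, 26.62) = 26.62. The average type's constraint binds.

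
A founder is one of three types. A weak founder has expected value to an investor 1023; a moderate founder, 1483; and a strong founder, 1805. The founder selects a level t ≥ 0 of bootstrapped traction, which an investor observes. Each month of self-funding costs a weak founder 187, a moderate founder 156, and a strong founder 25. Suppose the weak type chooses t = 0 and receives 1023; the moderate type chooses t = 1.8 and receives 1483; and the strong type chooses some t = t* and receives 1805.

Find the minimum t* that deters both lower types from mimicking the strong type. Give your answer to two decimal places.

Moderate type (on-path payoff 1483 − 156×1.8 = 1202.2) won't mimic when 1202.2 ≥ 1805 − 156·t*, i.e. t* ≥ 3.86.
Weak type (on-path payoff 1023) won't mimic when 1023 ≥ 1805 − 187·t*, i.e. t* ≥ 4.18.
Both must hold, so t* = max(4.18, 3.86) = 4.18. The weak type's constraint binds.

4.18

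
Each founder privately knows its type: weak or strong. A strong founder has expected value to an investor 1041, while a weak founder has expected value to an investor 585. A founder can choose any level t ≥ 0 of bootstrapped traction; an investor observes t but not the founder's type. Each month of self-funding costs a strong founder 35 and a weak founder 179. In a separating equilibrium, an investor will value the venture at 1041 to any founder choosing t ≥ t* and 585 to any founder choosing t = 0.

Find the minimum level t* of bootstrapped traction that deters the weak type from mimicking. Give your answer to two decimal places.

A weak founder choosing t = 0 receives 585.
Imitating at t* instead would pay 1041 at cost 179·t*, netting 1041 − 179·t*.
Indifference: 585 = 1041 − 179·t*, so t* = (1041 − 585) / 179 ≈ 2.55.
At t* the weak type's incentive constraint just binds; the strong type strictly prefers t* since its per-unit cost is lower.

2.55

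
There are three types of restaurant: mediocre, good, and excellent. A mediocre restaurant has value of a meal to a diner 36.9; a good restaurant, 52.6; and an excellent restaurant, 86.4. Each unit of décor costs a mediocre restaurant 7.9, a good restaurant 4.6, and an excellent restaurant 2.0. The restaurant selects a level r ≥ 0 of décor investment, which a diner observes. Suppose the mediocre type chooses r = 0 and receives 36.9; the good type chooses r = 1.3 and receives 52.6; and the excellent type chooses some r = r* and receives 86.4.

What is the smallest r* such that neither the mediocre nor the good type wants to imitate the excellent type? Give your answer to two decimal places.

Mediocre type (on-path payoff 36.9) won't mimic when 36.9 ≥ 86.4 − 7.9·r*, i.e. r* ≥ 6.27.
Good type (on-path payoff 52.6 − 4.6×1.3 = 46.62) won't mimic when 46.62 ≥ 86.4 − 4.6·r*, i.e. r* ≥ 8.65.
Both must hold, so r* = max(6.27, 8.65) = 8.65. The good type's constraint binds.

8.65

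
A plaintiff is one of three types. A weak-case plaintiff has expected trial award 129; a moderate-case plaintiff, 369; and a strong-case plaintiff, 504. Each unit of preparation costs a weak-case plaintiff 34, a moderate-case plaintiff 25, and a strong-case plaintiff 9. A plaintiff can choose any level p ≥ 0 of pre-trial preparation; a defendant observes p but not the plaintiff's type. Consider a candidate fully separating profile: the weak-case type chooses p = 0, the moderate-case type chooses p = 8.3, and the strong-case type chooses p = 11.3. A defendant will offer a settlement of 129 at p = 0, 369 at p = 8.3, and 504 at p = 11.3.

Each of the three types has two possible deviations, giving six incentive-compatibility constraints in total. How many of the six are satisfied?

Moderate-case (own payoff 369 − 25×8.3 = 161.5): to p=0 gives 129 → no gain ✓; to p=11.3 gives 504 − 25×11.3 = 221.5 → profitable ✗.
Strong-case (own payoff 504 − 9×11.3 = 402.3): to p=0 gives 129 → no gain ✓; to p=8.3 gives 369 − 9×8.3 = 294.3 → no gain ✓.
Weak-case (own payoff 129): to p=8.3 gives 369 − 34×8.3 = 86.8 → no gain ✓; to p=11.3 gives 504 − 34×11.3 = 119.8 → no gain ✓.
5 of the 6 constraints hold; not an equilibrium.

5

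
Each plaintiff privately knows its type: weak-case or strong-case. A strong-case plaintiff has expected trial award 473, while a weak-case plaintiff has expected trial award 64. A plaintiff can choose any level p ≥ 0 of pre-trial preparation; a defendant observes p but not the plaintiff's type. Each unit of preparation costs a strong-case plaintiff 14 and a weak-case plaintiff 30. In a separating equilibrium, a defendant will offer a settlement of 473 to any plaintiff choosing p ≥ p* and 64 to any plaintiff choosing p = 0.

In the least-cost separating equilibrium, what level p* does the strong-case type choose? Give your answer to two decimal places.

A weak-case plaintiff choosing p = 0 receives 64.
Imitating at p* instead would pay 473 at cost 30·p*, netting 473 − 30·p*.
Indifference: 64 = 473 − 30·p*, so p* = (473 − 64) / 30 ≈ 13.63.
At p* the weak-case type's incentive constraint just binds; the strong-case type strictly prefers p* since its per-unit cost is lower.

13.63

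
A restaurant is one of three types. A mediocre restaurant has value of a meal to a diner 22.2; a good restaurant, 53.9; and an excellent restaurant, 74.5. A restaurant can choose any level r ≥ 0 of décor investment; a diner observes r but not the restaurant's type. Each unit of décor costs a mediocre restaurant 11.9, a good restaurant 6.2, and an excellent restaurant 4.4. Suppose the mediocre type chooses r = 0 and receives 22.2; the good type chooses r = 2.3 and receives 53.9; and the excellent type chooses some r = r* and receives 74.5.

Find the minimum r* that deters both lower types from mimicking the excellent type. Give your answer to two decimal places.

5.62

Mediocre type (on-path payoff 22.2) won't mimic when 22.2 ≥ 74.5 − 11.9·r*, i.e. r* ≥ 4.39.
Good type (on-path payoff 53.9 − 6.2×2.3 = 39.64) won't mimic when 39.64 ≥ 74.5 − 6.2·r*, i.e. r* ≥ 5.62.
Both must hold, so r* = max(4.39, 5.62) = 5.62. The good type's constraint binds.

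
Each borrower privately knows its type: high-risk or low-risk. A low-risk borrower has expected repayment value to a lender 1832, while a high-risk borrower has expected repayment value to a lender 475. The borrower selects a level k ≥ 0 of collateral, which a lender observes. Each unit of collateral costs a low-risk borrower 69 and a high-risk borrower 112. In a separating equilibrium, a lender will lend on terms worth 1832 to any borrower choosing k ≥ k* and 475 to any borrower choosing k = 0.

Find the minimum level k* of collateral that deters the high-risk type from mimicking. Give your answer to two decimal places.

A high-risk borrower choosing k = 0 receives 475.
Imitating at k* instead would pay 1832 at cost 112·k*, netting 1832 − 112·k*.
Indifference: 475 = 1832 − 112·k*, so k* = (1832 − 475) / 112 ≈ 12.12.
This is the high-risk type's binding incentive-compatibility constraint; any k ≥ 12.12 sustains separation on that side.

12.12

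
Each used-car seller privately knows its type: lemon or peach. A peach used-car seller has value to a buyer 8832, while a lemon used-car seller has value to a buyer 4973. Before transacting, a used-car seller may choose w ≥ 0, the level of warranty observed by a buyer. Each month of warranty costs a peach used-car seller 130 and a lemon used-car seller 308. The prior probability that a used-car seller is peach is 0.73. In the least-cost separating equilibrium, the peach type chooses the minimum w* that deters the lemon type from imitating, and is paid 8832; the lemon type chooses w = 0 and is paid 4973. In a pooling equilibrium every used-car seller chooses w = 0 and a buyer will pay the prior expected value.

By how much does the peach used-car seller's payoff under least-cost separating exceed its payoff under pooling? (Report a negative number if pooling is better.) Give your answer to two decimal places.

-586.87

Least-cost separating signal: w* solves 4973 = 8832 − 308·w*, so w* = (8832 − 4973)/308 ≈ 12.5292.
Peach type's separating payoff: 8832 − 130 × w* = 8832 − 130 × (8832 − 4973)/308 = 8832 − 501670/308 ≈ 7203.2013.
Pooling payoff: 0.73 × 8832 + 0.27 × 4973 = 7790.07.
Difference: 7203.2013 − 7790.07 = -586.8687, i.e. -586.87 to two decimal places.
The peach type would prefer the pooling outcome.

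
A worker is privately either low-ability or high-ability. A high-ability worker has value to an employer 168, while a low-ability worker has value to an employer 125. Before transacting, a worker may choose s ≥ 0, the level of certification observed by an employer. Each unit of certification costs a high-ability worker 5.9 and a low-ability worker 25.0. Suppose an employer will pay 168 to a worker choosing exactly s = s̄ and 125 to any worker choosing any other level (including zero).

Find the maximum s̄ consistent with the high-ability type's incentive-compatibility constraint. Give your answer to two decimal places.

Choosing s̄ yields the high-ability type 168 − 5.9·s̄; choosing zero yields 125.
The high-ability type is indifferent at 168 − 5.9·s̄ = 125, i.e. s̄ = (168 − 125) / 5.9 ≈ 7.29.
For any s̄ above 7.29 the high-ability type would rather pool at zero, so separation collapses.

7.29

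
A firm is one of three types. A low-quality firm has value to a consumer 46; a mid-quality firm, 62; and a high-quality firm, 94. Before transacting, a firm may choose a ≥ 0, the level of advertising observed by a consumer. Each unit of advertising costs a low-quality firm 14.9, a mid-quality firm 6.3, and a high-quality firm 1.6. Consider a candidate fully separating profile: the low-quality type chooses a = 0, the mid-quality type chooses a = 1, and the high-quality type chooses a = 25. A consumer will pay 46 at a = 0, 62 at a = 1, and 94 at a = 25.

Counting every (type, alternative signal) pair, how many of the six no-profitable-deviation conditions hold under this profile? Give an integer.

4

High-quality (own payoff 94 − 1.6×25 = 54): to a=0 gives 46 → no gain ✓; to a=1 gives 62 − 1.6×1 = 60.4 → profitable ✗.
Mid-quality (own payoff 62 − 6.3×1 = 55.7): to a=0 gives 46 → no gain ✓; to a=25 gives 94 − 6.3×25 = -63.5 → no gain ✓.
Low-quality (own payoff 46): to a=1 gives 62 − 14.9×1 = 47.1 → profitable ✗; to a=25 gives 94 − 14.9×25 = -278.5 → no gain ✓.
4 of the 6 constraints hold; not an equilibrium.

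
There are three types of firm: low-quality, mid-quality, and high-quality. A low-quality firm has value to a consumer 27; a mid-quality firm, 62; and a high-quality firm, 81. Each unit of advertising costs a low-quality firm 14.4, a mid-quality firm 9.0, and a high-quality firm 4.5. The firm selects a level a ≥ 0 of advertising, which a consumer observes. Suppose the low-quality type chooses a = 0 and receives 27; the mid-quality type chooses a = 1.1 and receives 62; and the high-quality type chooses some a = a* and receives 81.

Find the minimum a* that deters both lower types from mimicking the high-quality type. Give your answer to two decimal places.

3.75

Low-quality type (on-path payoff 27) won't mimic when 27 ≥ 81 − 14.4·a*, i.e. a* ≥ 3.75.
Mid-quality type (on-path payoff 62 − 9.0×1.1 = 52.1) won't mimic when 52.1 ≥ 81 − 9.0·a*, i.e. a* ≥ 3.21.
Both must hold, so a* = max(3.75, 3.21) = 3.75. The low-quality type's constraint binds.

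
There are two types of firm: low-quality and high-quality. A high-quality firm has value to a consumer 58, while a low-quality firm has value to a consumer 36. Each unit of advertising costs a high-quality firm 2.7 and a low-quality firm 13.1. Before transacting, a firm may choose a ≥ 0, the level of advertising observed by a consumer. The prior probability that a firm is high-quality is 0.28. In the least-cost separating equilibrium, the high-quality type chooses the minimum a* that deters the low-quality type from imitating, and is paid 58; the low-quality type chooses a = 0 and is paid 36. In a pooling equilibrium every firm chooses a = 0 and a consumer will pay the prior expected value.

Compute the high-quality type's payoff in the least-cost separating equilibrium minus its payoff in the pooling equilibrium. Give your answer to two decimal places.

Least-cost separating signal: a* solves 36 = 58 − 13.1·a*, so a* = (58 − 36)/13.1 ≈ 1.6794.
High-quality type's separating payoff: 58 − 2.7 × a* = 58 − 2.7 × (58 − 36)/13.1 = 58 − 59.4/13.1 ≈ 53.4656.
Pooling payoff: 0.28 × 58 + 0.72 × 36 = 42.16.
Difference: 53.4656 − 42.16 = 11.3056, i.e. 11.31 to two decimal places.
The high-quality type prefers to separate.

11.31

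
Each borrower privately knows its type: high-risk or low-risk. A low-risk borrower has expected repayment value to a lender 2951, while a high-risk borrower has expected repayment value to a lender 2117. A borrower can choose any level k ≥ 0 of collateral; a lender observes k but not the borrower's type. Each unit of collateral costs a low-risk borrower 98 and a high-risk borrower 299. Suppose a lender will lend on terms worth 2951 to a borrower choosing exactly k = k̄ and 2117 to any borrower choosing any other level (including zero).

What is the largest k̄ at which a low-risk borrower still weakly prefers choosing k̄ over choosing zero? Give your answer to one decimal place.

Choosing k̄ yields the low-risk type 2951 − 98·k̄; choosing zero yields 2117.
The low-risk type is indifferent at 2951 − 98·k̄ = 2117, i.e. k̄ = (2951 − 2117) / 98 ≈ 8.5.
For any k̄ above 8.5 the low-risk type would rather pool at zero, so separation collapses.

8.5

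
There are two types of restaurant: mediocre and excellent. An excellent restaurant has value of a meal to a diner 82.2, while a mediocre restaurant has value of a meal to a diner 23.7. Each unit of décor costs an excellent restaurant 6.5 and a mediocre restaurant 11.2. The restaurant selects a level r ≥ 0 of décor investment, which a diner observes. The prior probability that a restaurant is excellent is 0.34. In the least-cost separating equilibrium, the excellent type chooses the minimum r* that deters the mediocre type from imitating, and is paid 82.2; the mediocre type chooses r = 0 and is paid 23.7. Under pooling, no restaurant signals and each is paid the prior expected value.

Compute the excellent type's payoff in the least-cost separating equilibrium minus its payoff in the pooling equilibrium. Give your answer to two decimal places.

4.66

Least-cost separating signal: r* solves 23.7 = 82.2 − 11.2·r*, so r* = (82.2 − 23.7)/11.2 ≈ 5.2232.
Excellent type's separating payoff: 82.2 − 6.5 × r* = 82.2 − 6.5 × (82.2 − 23.7)/11.2 = 82.2 − 380.25/11.2 ≈ 48.2491.
Pooling payoff: 0.34 × 82.2 + 0.66 × 23.7 = 43.59.
Difference: 48.2491 − 43.59 = 4.6591, i.e. 4.66 to two decimal places.
The excellent type prefers to separate.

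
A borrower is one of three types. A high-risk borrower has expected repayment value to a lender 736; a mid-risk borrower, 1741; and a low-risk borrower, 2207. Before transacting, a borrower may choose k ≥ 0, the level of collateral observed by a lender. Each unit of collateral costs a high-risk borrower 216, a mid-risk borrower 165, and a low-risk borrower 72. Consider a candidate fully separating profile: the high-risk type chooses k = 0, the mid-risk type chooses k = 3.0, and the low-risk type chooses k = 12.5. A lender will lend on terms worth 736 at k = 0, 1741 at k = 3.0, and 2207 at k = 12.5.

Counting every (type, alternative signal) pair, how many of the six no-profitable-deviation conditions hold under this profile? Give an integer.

4

Mid-risk (own payoff 1741 − 165×3.0 = 1246): to k=0 gives 736 → no gain ✓; to k=12.5 gives 2207 − 165×12.5 = 144.5 → no gain ✓.
High-risk (own payoff 736): to k=3.0 gives 1741 − 216×3.0 = 1093 → profitable ✗; to k=12.5 gives 2207 − 216×12.5 = -493 → no gain ✓.
Low-risk (own payoff 2207 − 72×12.5 = 1307): to k=0 gives 736 → no gain ✓; to k=3.0 gives 1741 − 72×3.0 = 1525 → profitable ✗.
4 of the 6 constraints hold; not an equilibrium.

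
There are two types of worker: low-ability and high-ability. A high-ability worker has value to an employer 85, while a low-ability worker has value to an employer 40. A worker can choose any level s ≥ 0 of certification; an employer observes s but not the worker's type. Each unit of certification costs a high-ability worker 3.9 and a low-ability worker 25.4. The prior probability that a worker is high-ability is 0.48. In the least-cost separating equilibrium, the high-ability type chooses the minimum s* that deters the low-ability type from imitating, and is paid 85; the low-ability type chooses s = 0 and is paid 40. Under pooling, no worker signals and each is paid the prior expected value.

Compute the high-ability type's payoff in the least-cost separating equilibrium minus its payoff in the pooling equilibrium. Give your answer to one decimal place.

Least-cost separating signal: s* solves 40 = 85 − 25.4·s*, so s* = (85 − 40)/25.4 ≈ 1.7717.
High-ability type's separating payoff: 85 − 3.9 × s* = 85 − 3.9 × (85 − 40)/25.4 = 85 − 175.5/25.4 ≈ 78.091.
Pooling payoff: 0.48 × 85 + 0.52 × 40 = 61.6.
Difference: 78.091 − 61.6 = 16.491, i.e. 16.5 to one decimal place.
The high-ability type prefers to separate.

16.5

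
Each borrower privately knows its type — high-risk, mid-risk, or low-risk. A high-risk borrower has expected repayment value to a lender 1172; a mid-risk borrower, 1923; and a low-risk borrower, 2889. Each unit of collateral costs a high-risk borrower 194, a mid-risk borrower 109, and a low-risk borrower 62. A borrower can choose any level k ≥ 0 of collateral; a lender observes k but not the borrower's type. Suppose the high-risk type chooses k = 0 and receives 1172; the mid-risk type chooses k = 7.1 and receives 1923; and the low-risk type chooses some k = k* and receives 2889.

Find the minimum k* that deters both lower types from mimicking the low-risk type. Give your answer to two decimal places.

15.96

Mid-risk type (on-path payoff 1923 − 109×7.1 = 1149.1) won't mimic when 1149.1 ≥ 2889 − 109·k*, i.e. k* ≥ 15.96.
High-risk type (on-path payoff 1172) won't mimic when 1172 ≥ 2889 − 194·k*, i.e. k* ≥ 8.85.
Both must hold, so k* = max(8.85, 15.96) = 15.96. The mid-risk type's constraint binds.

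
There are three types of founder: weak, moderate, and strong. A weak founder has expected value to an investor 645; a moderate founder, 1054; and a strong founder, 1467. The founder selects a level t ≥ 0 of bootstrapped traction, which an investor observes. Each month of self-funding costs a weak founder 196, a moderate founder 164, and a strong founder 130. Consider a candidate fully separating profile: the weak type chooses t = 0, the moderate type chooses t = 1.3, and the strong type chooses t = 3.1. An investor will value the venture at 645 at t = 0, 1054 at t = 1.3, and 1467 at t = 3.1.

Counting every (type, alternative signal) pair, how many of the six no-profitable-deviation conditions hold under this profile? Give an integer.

Moderate (own payoff 1054 − 164×1.3 = 840.8): to t=0 gives 645 → no gain ✓; to t=3.1 gives 1467 − 164×3.1 = 958.6 → profitable ✗.
Strong (own payoff 1467 − 130×3.1 = 1064): to t=0 gives 645 → no gain ✓; to t=1.3 gives 1054 − 130×1.3 = 885 → no gain ✓.
Weak (own payoff 645): to t=1.3 gives 1054 − 196×1.3 = 799.2 → profitable ✗; to t=3.1 gives 1467 − 196×3.1 = 859.4 → profitable ✗.
3 of the 6 constraints hold; not an equilibrium.

3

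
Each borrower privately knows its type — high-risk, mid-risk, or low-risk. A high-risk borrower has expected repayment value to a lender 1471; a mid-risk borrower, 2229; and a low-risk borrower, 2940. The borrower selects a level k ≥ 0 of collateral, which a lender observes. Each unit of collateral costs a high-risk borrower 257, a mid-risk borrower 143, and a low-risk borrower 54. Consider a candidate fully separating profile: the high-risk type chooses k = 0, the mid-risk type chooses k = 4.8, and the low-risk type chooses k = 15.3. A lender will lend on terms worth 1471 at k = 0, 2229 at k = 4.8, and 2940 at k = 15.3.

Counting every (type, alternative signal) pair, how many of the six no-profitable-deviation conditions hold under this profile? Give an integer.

6

High-risk (own payoff 1471): to k=4.8 gives 2229 − 257×4.8 = 995.4 → no gain ✓; to k=15.3 gives 2940 − 257×15.3 = -992.1 → no gain ✓.
Mid-risk (own payoff 2229 − 143×4.8 = 1542.6): to k=0 gives 1471 → no gain ✓; to k=15.3 gives 2940 − 143×15.3 = 752.1 → no gain ✓.
Low-risk (own payoff 2940 − 54×15.3 = 2113.8): to k=0 gives 1471 → no gain ✓; to k=4.8 gives 2229 − 54×4.8 = 1969.8 → no gain ✓.
6 of the 6 constraints hold; this profile is a separating equilibrium.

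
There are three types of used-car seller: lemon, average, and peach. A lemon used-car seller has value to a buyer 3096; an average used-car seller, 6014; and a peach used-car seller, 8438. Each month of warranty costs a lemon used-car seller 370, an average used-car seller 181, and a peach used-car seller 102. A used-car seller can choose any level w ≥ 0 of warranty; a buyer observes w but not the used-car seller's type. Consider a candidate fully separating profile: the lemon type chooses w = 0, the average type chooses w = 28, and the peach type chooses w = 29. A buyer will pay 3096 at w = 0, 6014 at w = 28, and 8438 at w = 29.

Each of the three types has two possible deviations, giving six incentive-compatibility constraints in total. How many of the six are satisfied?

Peach (own payoff 8438 − 102×29 = 5480): to w=0 gives 3096 → no gain ✓; to w=28 gives 6014 − 102×28 = 3158 → no gain ✓.
Lemon (own payoff 3096): to w=28 gives 6014 − 370×28 = -4346 → no gain ✓; to w=29 gives 8438 − 370×29 = -2292 → no gain ✓.
Average (own payoff 6014 − 181×28 = 946): to w=0 gives 3096 → profitable ✗; to w=29 gives 8438 − 181×29 = 3189 → profitable ✗.
4 of the 6 constraints hold; not an equilibrium.

4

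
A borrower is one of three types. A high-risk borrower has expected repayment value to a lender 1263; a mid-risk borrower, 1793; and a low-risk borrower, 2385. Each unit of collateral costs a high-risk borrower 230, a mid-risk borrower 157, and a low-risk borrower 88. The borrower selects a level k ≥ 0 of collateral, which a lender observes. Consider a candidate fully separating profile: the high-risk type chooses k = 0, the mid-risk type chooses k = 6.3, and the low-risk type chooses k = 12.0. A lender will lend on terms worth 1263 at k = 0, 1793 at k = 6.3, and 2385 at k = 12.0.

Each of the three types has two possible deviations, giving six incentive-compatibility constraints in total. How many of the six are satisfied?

5

Mid-risk (own payoff 1793 − 157×6.3 = 803.9): to k=0 gives 1263 → profitable ✗; to k=12.0 gives 2385 − 157×12.0 = 501 → no gain ✓.
High-risk (own payoff 1263): to k=6.3 gives 1793 − 230×6.3 = 344 → no gain ✓; to k=12.0 gives 2385 − 230×12.0 = -375 → no gain ✓.
Low-risk (own payoff 2385 − 88×12.0 = 1329): to k=0 gives 1263 → no gain ✓; to k=6.3 gives 1793 − 88×6.3 = 1238.6 → no gain ✓.
5 of the 6 constraints hold; not an equilibrium.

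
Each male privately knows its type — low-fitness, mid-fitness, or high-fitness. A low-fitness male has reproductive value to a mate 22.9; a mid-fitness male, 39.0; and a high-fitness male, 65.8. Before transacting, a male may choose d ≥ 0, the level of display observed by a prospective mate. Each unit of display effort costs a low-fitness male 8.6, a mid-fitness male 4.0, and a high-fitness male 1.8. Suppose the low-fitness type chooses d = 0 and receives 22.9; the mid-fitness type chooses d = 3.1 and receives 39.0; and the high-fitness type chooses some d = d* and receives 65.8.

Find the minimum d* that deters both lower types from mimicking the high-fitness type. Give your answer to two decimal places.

Low-fitness type (on-path payoff 22.9) won't mimic when 22.9 ≥ 65.8 − 8.6·d*, i.e. d* ≥ 4.99.
Mid-fitness type (on-path payoff 39.0 − 4.0×3.1 = 26.6) won't mimic when 26.6 ≥ 65.8 − 4.0·d*, i.e. d* ≥ 9.80.
Both must hold, so d* = max(4.99, 9.80) = 9.80. The mid-fitness type's constraint binds.

9.80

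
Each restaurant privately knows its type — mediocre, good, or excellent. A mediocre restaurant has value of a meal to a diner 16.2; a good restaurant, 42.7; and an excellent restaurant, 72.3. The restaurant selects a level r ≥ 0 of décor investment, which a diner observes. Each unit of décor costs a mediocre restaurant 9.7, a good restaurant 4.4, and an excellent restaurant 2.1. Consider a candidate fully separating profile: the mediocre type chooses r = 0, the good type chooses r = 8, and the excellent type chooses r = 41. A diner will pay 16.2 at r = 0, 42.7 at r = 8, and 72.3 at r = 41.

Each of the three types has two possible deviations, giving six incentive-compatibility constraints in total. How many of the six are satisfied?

3

Mediocre (own payoff 16.2): to r=8 gives 42.7 − 9.7×8 = -34.9 → no gain ✓; to r=41 gives 72.3 − 9.7×41 = -325.4 → no gain ✓.
Good (own payoff 42.7 − 4.4×8 = 7.5): to r=0 gives 16.2 → profitable ✗; to r=41 gives 72.3 − 4.4×41 = -108.1 → no gain ✓.
Excellent (own payoff 72.3 − 2.1×41 = -13.8): to r=0 gives 16.2 → profitable ✗; to r=8 gives 42.7 − 2.1×8 = 25.9 → profitable ✗.
3 of the 6 constraints hold; not an equilibrium.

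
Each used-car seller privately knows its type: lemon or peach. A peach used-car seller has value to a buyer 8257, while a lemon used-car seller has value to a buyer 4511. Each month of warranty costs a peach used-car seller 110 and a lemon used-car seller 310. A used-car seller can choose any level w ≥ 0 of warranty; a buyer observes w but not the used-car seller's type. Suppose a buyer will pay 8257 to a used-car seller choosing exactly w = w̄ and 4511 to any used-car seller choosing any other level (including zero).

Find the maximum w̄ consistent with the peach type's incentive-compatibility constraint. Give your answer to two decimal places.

34.05

Choosing w̄ yields the peach type 8257 − 110·w̄; choosing zero yields 4511.
The peach type is indifferent at 8257 − 110·w̄ = 4511, i.e. w̄ = (8257 − 4511) / 110 ≈ 34.05.
For any w̄ above 34.05 the peach type would rather pool at zero, so separation collapses.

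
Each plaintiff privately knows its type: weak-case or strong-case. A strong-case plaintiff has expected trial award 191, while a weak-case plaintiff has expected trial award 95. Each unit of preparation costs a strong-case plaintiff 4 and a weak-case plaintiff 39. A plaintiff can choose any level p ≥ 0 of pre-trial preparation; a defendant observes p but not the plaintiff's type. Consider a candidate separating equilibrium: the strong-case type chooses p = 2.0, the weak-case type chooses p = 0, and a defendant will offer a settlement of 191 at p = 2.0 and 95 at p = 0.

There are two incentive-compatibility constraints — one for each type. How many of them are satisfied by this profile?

1

Strong-case type: signal → 191 − 4 × 2.0 = 183; deviate to 0 → 95. IC holds (183 ≥ 95).
Weak-case type: stay at 0 → 95; mimic → 191 − 39 × 2.0 = 113. IC fails (95 < 113).
1 of 2 constraints hold, so this profile is not an equilibrium.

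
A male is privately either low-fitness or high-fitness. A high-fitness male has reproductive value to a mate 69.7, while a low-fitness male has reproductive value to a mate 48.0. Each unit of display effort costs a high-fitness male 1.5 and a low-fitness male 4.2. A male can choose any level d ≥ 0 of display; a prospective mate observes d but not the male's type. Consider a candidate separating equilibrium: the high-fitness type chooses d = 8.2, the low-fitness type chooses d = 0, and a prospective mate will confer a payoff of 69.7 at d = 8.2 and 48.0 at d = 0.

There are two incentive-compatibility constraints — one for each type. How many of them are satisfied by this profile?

Low-fitness type: stay at 0 → 48.0; mimic → 69.7 − 4.2 × 8.2 = 35.26. IC holds (48.0 ≥ 35.26).
High-fitness type: signal → 69.7 − 1.5 × 8.2 = 57.4; deviate to 0 → 48.0. IC holds (57.4 ≥ 48.0).
2 of 2 constraints hold, so this is a separating equilibrium.

2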